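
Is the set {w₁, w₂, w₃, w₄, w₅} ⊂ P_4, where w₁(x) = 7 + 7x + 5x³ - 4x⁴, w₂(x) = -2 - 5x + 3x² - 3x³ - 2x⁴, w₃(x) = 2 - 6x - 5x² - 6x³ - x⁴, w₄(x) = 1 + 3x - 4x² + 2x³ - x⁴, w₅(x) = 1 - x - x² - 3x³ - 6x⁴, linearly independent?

linearly independent

Take coordinates with respect to the standard basis {1, x, …, x⁴}.
Place the vectors as rows of a 5×5 matrix and reduce to echelon form.
The reduction yields 5 nonzero rows, so the rank is 5.
Since rank = 5 (the number of vectors), the set is linearly independent.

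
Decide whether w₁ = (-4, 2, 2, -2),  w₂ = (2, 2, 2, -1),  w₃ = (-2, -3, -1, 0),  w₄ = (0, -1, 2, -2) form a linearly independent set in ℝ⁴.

Form the 4×4 matrix with these as columns; its determinant is 4.
A nonzero determinant means the columns are linearly independent.

linearly independent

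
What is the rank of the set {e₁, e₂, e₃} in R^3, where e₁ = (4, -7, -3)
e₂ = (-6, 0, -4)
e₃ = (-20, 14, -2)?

2

Row-reduce the 3×3 matrix with these as rows.
There are 2 pivot columns, so rank = 2.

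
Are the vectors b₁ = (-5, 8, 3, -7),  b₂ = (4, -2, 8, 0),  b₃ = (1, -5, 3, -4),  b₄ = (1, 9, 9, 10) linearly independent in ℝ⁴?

Form the 4×4 matrix with these as columns; its determinant is -2348.
A nonzero determinant means the columns are linearly independent.

linearly independent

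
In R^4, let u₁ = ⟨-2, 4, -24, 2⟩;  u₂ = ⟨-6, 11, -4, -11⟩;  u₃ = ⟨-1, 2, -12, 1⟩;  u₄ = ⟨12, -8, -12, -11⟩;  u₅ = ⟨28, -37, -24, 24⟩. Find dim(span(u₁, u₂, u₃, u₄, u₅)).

dim = 3

Apply Gaussian elimination to the matrix whose rows are u₁, u₂, u₃, u₄, u₅.
Reduction leaves 3 leading entries, giving rank 3.
(With 5 elements in a 4-dimensional space the rank is at most 4.)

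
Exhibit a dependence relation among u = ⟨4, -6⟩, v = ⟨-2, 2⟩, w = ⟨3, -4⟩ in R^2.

u - v - 2w = 0

Set up α₁u + … + α₃w = 0 and solve the homogeneous system.
The free variable yields coefficients (1, -1, -2) (any nonzero multiple also works).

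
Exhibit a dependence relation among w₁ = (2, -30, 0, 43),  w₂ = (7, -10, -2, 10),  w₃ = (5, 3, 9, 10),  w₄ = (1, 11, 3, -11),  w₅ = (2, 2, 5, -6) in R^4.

Write the vectors as columns of a matrix and find a nonzero vector in its null space.
One solution (up to scaling) is (1, 0, -1, 3, 0).

w₁ - w₃ + 3w₄ = 0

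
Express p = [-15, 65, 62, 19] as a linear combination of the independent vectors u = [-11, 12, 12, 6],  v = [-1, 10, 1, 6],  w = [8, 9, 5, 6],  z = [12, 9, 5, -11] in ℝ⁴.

p = 4u - v + 2w + z

Solve the system with u, v, w, z as columns and p as the right-hand side.
Back-substitution yields (a₁, …, a₄) = (4, -1, 2, 1).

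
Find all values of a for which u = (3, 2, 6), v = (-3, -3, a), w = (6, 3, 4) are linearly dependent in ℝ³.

a = -14

Place the vectors as rows of a 3×3 matrix; dependence ⇔ determinant zero.
Expanding, det = 3*a + 42.
Solving 3*a + 42 = 0 yields a = -14.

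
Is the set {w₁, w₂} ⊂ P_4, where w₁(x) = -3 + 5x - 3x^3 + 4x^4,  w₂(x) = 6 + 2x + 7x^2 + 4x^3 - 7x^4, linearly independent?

Take coordinates with respect to the standard basis {1, x, …, x^4}.
Place the vectors as rows of a 2×5 matrix and reduce to echelon form.
The reduction yields 2 nonzero rows, so the rank is 2.
Since rank = 2 (the number of vectors), the set is linearly independent.

linearly independent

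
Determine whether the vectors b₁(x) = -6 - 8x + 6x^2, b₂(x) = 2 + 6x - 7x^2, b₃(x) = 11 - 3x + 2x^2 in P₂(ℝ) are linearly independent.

linearly independent

Write each element as a coordinate vector in ℝ³ using {1, x, x^2}.
Row-reduce the matrix whose columns are b₁, b₂, b₃.
The reduction yields 3 nonzero rows, so the rank is 3.
Since rank = 3 (the number of vectors), the set is linearly independent.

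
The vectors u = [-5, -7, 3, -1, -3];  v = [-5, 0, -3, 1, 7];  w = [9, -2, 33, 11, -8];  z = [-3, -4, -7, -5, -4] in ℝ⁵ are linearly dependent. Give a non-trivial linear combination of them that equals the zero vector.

Solve the homogeneous system with u, v, w, z as columns by row-reducing the coefficient matrix.
A generator of the null space is (2, -2, -1, -3).

2u - 2v - w - 3z = 0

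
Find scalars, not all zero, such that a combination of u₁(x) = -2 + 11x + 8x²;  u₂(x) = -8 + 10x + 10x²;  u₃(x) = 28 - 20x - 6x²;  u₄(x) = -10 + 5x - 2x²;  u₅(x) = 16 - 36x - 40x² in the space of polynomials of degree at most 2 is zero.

Write each element as a vector in ℝ³ using {1, x, x²}.
Solve the homogeneous system with u₁, u₂, u₃, u₄, u₅ as columns by row-reducing the coefficient matrix.
The free variable yields coefficients (0, 1, 1, 2, 0) (any nonzero multiple also works).

u₂ + u₃ + 2u₄ = 0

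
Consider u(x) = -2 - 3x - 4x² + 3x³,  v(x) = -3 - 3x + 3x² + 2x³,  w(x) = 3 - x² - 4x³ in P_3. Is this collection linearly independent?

Take coordinates with respect to the standard basis {1, x, …, x³}.
Place the vectors as rows of a 3×4 matrix and reduce to echelon form.
The reduction yields 3 nonzero rows, so the rank is 3.
Since rank = 3 (the number of vectors), the set is linearly independent.

linearly independent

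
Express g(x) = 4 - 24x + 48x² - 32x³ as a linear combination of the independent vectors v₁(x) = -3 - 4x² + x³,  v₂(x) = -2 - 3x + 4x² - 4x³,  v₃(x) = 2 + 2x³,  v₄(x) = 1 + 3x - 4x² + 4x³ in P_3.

Identify each element with its coordinate vector in ℝ⁴ via {1, x, …, x³}.
Set up the augmented matrix [v₁ | v₂ | v₃ | v₄ | g] and row-reduce.
Row-reducing the augmented matrix gives the unique coefficients (a₁, …, a₄) = (-4, 4, 2, -4).

g = -4v₁ + 4v₂ + 2v₃ - 4v₄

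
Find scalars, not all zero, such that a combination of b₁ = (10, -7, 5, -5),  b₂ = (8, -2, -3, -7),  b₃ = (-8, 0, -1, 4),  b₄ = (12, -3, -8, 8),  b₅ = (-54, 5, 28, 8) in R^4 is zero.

b₁ - 3b₂ + 2b₃ - 2b₄ - b₅ = 0

Row-reduce the matrix with b₁, b₂, b₃, b₄, b₅ as columns; the null space gives the coefficients.
One solution (up to scaling) is (1, -3, 2, -2, -1).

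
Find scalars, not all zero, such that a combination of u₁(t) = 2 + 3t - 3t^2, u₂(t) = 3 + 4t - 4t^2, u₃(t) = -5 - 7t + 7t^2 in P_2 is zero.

Write each element as a vector in ℝ³ using {1, t, t^2}.
Row-reduce the matrix with u₁, u₂, u₃ as columns; the null space gives the coefficients.
The free variable yields coefficients (1, 1, 1) (any nonzero multiple also works).

u₁ + u₂ + u₃ = 0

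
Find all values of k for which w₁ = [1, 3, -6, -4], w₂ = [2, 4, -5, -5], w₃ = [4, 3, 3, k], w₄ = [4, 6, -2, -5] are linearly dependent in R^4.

k = -23/2

Dependence holds iff the 4×4 matrix [w₁ w₂ w₃ w₄] is singular.
The determinant works out to 2*k + 23.
This vanishes exactly when k = -23/2.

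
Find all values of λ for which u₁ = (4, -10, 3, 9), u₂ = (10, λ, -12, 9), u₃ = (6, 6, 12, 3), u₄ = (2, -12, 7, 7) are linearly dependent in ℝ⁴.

λ = 10

The set is linearly dependent precisely when det[u₁; u₂; u₃; u₄] = 0.
Cofactor expansion gives det = 306*λ - 3060.
This vanishes exactly when λ = 10.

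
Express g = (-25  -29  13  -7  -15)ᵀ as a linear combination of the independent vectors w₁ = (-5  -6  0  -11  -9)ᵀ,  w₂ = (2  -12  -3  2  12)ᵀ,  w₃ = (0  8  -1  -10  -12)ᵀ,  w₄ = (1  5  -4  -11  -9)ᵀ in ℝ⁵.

g = 4w₁ - 2w₂ - 3w₃ - w₄

Write g = α₁w₁ + … + α₄w₄ and equate components.
Back-substitution yields (α₁, …, α₄) = (4, -2, -3, -1).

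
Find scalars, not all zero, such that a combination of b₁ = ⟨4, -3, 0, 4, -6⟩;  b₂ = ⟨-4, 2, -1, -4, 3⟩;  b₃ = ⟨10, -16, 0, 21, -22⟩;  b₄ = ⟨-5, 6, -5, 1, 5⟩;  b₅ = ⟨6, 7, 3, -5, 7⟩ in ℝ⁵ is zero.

b₁ - 3b₂ - b₃ - b₅ = 0

Set up α₁b₁ + … + α₅b₅ = 0 and solve the homogeneous system.
One solution (up to scaling) is (1, -3, -1, 0, -1).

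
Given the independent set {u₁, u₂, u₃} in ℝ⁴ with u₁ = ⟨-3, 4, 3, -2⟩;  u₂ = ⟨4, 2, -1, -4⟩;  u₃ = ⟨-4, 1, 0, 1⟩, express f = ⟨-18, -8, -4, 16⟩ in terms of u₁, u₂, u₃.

Set up the augmented matrix [u₁ | u₂ | u₃ | f] and row-reduce.
The system has the unique solution (α₁, α₂, α₃) = (-2, -2, 4).

f = -2u₁ - 2u₂ + 4u₃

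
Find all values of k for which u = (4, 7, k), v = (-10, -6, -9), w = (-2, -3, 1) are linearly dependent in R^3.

k = -32/9

The vectors are dependent exactly when the determinant of the matrix with rows u, v, w vanishes.
Cofactor expansion gives det = 18*k + 64.
Setting this to zero gives k = -32/9.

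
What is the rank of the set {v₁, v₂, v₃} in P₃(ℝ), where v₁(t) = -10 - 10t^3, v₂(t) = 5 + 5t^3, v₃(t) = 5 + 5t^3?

Represent each element by its coordinate vector in ℝ⁴.
Row-reduce the 3×4 matrix with these as rows.
There is 1 pivot column, so rank = 1.

1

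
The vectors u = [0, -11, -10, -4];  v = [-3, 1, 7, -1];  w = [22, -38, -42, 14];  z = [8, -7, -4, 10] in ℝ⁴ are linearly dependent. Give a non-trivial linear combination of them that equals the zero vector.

2u - 2v - w + 2z = 0

Row-reduce the matrix with u, v, w, z as columns; the null space gives the coefficients.
A generator of the null space is (2, -2, -1, 2).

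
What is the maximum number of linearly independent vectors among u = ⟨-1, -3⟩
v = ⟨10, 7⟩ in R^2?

Form the matrix with u, v as columns and reduce.
The echelon form has 2 nonzero rows, so the rank is 2.

2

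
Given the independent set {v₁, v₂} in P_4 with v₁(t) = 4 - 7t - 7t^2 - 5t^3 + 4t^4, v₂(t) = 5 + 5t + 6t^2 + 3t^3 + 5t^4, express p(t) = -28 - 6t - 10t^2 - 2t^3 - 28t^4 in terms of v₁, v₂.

p = -2v₁ - 4v₂

Work in coordinates with respect to the standard basis {1, t, …, t^4}.
Solve the system with v₁, v₂ as columns and p as the right-hand side.
Row-reducing the augmented matrix gives the unique coefficients (c₁, c₂) = (-2, -4).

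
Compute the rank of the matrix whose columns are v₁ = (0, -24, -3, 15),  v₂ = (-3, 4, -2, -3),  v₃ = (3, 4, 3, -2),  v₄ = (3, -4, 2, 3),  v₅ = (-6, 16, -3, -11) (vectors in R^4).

rank 2

Put the 4×5 matrix [v₁|v₂|v₃|v₄|v₅] into echelon form.
Exactly 2 pivots survive; hence the rank is 2.
(With 5 elements in a 4-dimensional space the rank is at most 4.)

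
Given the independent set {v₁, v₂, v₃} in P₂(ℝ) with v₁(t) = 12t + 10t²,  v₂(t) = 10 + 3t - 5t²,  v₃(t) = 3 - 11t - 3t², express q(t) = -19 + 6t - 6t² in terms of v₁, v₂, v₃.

q = -2v₁ - v₂ - 3v₃

Identify each element with its coordinate vector in ℝ³ via {1, t, t²}.
Since v₁, v₂, v₃ are independent, the coefficients expressing q are uniquely determined by a linear system.
Row-reducing the augmented matrix gives the unique coefficients (c₁, c₂, c₃) = (-2, -1, -3).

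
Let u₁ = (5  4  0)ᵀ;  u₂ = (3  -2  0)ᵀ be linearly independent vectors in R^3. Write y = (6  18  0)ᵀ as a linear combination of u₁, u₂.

Set up the augmented matrix [u₁ | u₂ | y] and row-reduce.
The system has the unique solution (a₁, a₂) = (3, -3).

y = 3u₁ - 3u₂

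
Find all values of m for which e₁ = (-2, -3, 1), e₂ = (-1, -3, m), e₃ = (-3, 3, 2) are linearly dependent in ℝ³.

The vectors are dependent exactly when the determinant of the matrix with rows e₁, e₂, e₃ vanishes.
The determinant works out to 15*m - 6.
Setting this to zero gives m = 2/5.

m = 2/5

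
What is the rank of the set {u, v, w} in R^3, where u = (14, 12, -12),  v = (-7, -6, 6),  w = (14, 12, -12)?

Row-reduce the 3×3 matrix with these as rows.
Reduction leaves 1 leading entry, giving rank 1.

rank 1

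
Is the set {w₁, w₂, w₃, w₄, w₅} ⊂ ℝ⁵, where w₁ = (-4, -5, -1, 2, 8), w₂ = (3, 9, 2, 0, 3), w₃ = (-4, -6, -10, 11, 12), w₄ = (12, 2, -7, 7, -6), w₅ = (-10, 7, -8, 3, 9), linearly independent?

Form the 5×5 matrix with these as columns; its determinant is 32369.
A nonzero determinant means the columns are linearly independent.

linearly independent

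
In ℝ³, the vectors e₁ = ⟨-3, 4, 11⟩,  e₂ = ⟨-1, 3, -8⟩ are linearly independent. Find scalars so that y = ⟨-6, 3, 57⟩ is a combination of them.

y = 3e₁ - 3e₂

Write y = α₁e₁ + α₂e₂ and equate components.
Row-reducing the augmented matrix gives the unique coefficients (α₁, α₂) = (3, -3).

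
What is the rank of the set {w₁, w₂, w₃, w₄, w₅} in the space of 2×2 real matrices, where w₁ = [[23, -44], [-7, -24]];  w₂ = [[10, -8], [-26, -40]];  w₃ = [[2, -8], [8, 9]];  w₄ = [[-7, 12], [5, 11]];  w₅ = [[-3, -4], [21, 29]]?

2

Represent each element by its coordinate vector in ℝ⁴.
Form the matrix with w₁, w₂, w₃, w₄, w₅ as columns and reduce.
Exactly 2 pivots survive; hence the rank is 2.
(With 5 elements in a 4-dimensional space the rank is at most 4.)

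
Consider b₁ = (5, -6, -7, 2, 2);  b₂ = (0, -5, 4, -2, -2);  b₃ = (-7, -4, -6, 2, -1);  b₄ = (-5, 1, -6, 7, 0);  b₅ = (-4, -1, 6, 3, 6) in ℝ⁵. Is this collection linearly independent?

The matrix [b₁|b₂|b₃|b₄|b₅] has determinant 27355.
A nonzero determinant means the columns are linearly independent.

linearly independent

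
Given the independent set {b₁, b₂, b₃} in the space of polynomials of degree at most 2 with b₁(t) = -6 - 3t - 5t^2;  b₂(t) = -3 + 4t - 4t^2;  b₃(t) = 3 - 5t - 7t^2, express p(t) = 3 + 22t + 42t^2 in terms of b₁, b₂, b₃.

p = -2b₁ - b₂ - 4b₃

Work in coordinates with respect to the standard basis {1, t, t^2}.
Solve the system with b₁, b₂, b₃ as columns and p as the right-hand side.
The system has the unique solution (a₁, a₂, a₃) = (-2, -1, -4).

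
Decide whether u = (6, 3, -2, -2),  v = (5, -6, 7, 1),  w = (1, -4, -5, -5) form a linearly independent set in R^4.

Place the vectors as rows of a 3×4 matrix and reduce to echelon form.
The reduction yields 3 nonzero rows, so the rank is 3.
Since rank = 3 (the number of vectors), the set is linearly independent.

linearly independent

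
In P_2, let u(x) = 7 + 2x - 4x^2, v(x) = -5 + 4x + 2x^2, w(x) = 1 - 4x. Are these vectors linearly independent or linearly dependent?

Take coordinates with respect to the standard basis {1, x, x^2}.
The matrix [u|v|w] has determinant -4.
A nonzero determinant means the columns are linearly independent.

linearly independent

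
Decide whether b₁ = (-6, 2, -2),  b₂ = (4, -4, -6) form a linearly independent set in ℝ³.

Place the vectors as rows of a 2×3 matrix and reduce to echelon form.
The reduction yields 2 nonzero rows, so the rank is 2.
Since rank = 2 (the number of vectors), the set is linearly independent.

linearly independent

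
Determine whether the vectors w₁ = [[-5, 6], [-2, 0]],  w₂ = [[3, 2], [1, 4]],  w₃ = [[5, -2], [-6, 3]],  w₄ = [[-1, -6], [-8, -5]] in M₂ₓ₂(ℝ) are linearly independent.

linearly dependent

Write each element as a coordinate vector in ℝ⁴ using {E₁₁, E₁₂, E₂₁, E₂₂}.
The matrix [w₁|w₂|w₃|w₄] has determinant 0.
A zero determinant means the columns are linearly dependent.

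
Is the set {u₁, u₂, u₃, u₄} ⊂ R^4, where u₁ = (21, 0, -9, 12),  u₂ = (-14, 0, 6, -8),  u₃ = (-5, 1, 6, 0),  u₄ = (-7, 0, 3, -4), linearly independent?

linearly dependent

The matrix [u₁|u₂|u₃|u₄] has determinant 0.
A zero determinant means the columns are linearly dependent.
Indeed 2u₁ + 3u₂ = 0.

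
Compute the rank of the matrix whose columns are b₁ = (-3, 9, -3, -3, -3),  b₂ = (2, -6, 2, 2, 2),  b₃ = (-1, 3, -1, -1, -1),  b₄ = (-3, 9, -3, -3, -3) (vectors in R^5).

Put the 5×4 matrix [b₁|b₂|b₃|b₄] into echelon form.
There is 1 pivot column, so rank = 1.

rank 1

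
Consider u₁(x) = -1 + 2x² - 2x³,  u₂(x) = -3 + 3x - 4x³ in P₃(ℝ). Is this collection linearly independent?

Take coordinates with respect to the standard basis {1, x, …, x³}.
Row-reduce the matrix whose columns are u₁, u₂.
The reduction yields 2 nonzero rows, so the rank is 2.
Since rank = 2 (the number of vectors), the set is linearly independent.

linearly independent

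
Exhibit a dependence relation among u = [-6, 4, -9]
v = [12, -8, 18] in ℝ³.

2u + v = 0

Write the vectors as columns of a matrix and find a nonzero vector in its null space.
A generator of the null space is (2, 1).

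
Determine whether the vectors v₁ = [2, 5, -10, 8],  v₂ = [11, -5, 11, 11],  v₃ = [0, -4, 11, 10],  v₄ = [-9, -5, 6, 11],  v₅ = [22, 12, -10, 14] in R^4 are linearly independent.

linearly dependent

There are 5 vectors in a 4-dimensional space, so they cannot be linearly independent.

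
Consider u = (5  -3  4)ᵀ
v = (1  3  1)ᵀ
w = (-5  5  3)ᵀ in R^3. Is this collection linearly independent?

linearly independent

Row-reduce the matrix whose columns are u, v, w.
The reduction yields 3 nonzero rows, so the rank is 3.
Since rank = 3 (the number of vectors), the set is linearly independent.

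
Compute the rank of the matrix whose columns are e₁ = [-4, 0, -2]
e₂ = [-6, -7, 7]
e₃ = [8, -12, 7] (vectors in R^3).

rank 3

Put the 3×3 matrix [e₁|e₂|e₃] into echelon form.
The echelon form has 3 nonzero rows, so the rank is 3.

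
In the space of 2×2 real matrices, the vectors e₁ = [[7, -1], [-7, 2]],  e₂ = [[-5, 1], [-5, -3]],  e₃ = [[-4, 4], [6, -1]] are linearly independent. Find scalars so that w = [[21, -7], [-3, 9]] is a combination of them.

w = e₁ - 2e₂ - e₃

Identify each element with its coordinate vector in ℝ⁴ via {E₁₁, E₁₂, E₂₁, E₂₂}.
Write w = c₁e₁ + … + c₃e₃ and equate components.
Row-reducing the augmented matrix gives the unique coefficients (c₁, c₂, c₃) = (1, -2, -1).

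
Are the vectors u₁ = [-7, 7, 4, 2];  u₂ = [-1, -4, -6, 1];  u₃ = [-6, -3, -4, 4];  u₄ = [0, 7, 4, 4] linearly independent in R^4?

linearly independent

The matrix [u₁|u₂|u₃|u₄] has determinant 952.
A nonzero determinant means the columns are linearly independent.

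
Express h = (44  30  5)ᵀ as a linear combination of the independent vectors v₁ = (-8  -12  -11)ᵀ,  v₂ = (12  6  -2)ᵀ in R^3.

h = -v₁ + 3v₂

Solve the system with v₁, v₂ as columns and h as the right-hand side.
Back-substitution yields (α₁, α₂) = (-1, 3).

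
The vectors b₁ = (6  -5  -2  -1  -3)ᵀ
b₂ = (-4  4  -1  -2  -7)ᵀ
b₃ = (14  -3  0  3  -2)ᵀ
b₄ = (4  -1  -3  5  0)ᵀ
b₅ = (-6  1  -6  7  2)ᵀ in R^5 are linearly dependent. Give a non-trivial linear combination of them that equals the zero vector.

b₃ - 2b₄ + b₅ = 0

Write the vectors as columns of a matrix and find a nonzero vector in its null space.
The free variable yields coefficients (0, 0, 1, -2, 1) (any nonzero multiple also works).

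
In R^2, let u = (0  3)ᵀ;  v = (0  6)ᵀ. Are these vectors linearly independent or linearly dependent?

The matrix [u|v] has determinant 0.
A zero determinant means the columns are linearly dependent.
Indeed 2u - v = 0.

linearly dependent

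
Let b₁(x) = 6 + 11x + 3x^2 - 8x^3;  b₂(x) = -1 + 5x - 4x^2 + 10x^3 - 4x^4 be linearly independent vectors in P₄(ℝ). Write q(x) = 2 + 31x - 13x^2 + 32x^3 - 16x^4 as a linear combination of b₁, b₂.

q = b₁ + 4b₂

Take coordinate vectors relative to {1, x, …, x^4}.
Since b₁, b₂ are independent, the coefficients expressing q are uniquely determined by a linear system.
The system has the unique solution (α₁, α₂) = (1, 4).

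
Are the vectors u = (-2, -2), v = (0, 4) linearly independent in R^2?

linearly independent

Form the 2×2 matrix with these as columns; its determinant is -8.
A nonzero determinant means the columns are linearly independent.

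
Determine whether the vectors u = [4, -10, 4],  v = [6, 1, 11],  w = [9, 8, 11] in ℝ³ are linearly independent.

linearly independent

Form the 3×3 matrix with these as columns; its determinant is -482.
A nonzero determinant means the columns are linearly independent.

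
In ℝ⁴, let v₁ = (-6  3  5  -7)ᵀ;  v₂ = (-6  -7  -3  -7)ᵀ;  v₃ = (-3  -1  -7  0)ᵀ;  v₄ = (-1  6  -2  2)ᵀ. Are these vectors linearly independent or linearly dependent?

linearly independent

Form the 4×4 matrix with these as columns; its determinant is 94.
A nonzero determinant means the columns are linearly independent.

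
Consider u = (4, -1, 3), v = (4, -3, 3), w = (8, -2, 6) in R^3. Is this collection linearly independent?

One vector is a scalar multiple of another, so the set is dependent.

linearly dependent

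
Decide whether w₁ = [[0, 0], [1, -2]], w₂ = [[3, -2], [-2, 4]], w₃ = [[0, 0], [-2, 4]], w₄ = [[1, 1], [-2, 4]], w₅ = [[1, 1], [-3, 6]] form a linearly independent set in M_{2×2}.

linearly dependent

Take coordinates with respect to the standard basis {E₁₁, E₁₂, E₂₁, E₂₂}.
There are 5 vectors in a 4-dimensional space, so they cannot be linearly independent.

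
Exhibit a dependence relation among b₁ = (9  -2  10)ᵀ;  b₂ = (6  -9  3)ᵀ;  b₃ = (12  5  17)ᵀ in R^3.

Write the vectors as columns of a matrix and find a nonzero vector in its null space.
One solution (up to scaling) is (2, -1, -1).

2b₁ - b₂ - b₃ = 0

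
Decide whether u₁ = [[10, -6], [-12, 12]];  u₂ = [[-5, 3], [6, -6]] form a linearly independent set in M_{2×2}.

linearly dependent

Write each element as a coordinate vector in ℝ⁴ using {E₁₁, E₁₂, E₂₁, E₂₂}.
Place the vectors as rows of a 2×4 matrix and reduce to echelon form.
The reduction yields 1 nonzero row, so the rank is 1.
Since rank 1 < 2, the set is linearly dependent.
Indeed u₁ + 2u₂ = 0.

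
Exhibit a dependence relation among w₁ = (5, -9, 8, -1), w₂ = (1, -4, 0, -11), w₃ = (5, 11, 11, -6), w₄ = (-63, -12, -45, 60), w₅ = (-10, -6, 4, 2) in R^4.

3w₁ + 3w₂ + 3w₃ + w₄ - 3w₅ = 0

Row-reduce the matrix with w₁, w₂, w₃, w₄, w₅ as columns; the null space gives the coefficients.
The free variable yields coefficients (3, 3, 3, 1, -3) (any nonzero multiple also works).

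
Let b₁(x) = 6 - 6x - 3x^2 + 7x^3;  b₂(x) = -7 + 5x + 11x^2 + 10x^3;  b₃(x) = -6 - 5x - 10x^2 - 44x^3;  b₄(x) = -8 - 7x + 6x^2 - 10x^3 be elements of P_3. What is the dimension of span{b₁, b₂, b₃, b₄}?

3

Represent each element by its coordinate vector in ℝ⁴.
Put the 4×4 matrix [b₁|b₂|b₃|b₄] into echelon form.
There are 3 pivot columns, so rank = 3.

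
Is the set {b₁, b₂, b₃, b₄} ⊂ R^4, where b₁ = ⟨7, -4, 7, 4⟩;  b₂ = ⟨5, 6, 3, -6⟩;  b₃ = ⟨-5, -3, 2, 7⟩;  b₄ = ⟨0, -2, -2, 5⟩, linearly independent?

The matrix [b₁|b₂|b₃|b₄] has determinant 1664.
A nonzero determinant means the columns are linearly independent.

linearly independent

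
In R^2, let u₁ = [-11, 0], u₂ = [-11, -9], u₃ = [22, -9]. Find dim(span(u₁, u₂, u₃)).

2

Apply Gaussian elimination to the matrix whose rows are u₁, u₂, u₃.
Exactly 2 pivots survive; hence the rank is 2.
(With 3 elements in a 2-dimensional space the rank is at most 2.)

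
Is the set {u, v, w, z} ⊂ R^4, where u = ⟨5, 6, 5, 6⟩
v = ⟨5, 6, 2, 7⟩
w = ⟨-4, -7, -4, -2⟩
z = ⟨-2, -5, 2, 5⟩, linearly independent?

Place the vectors as rows of a 4×4 matrix and reduce to echelon form.
The reduction yields 4 nonzero rows, so the rank is 4.
Since rank = 4 (the number of vectors), the set is linearly independent.

linearly independent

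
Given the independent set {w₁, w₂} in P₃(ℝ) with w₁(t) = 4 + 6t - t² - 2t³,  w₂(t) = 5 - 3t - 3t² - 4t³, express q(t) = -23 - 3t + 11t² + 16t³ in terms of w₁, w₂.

q = -2w₁ - 3w₂

Identify each element with its coordinate vector in ℝ⁴ via {1, t, …, t³}.
Write q = a₁w₁ + a₂w₂ and equate components.
Back-substitution yields (a₁, a₂) = (-2, -3).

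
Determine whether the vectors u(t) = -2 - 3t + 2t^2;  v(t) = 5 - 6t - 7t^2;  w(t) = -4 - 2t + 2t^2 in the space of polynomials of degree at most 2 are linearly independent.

Take coordinates with respect to the standard basis {1, t, t^2}.
The matrix [u|v|w] has determinant -70.
A nonzero determinant means the columns are linearly independent.

linearly independent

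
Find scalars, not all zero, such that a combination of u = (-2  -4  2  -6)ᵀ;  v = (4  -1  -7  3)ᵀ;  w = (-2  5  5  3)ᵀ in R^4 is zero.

u + v + w = 0

Row-reduce the matrix with u, v, w as columns; the null space gives the coefficients.
The free variable yields coefficients (1, 1, 1) (any nonzero multiple also works).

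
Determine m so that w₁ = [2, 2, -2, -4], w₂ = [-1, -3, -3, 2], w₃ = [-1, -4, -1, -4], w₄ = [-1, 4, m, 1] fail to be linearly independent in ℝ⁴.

m = 35/3

The vectors are dependent exactly when the determinant of the matrix with rows w₁, w₂, w₃, w₄ vanishes.
Expanding, det = 280 - 24*m.
Solving 280 - 24*m = 0 yields m = 35/3.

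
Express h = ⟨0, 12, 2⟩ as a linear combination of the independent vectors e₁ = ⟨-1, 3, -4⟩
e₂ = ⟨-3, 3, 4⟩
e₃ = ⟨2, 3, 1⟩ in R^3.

h = e₁ + e₂ + 2e₃

Write h = a₁e₁ + … + a₃e₃ and equate components.
Row-reducing the augmented matrix gives the unique coefficients (a₁, a₂, a₃) = (1, 1, 2).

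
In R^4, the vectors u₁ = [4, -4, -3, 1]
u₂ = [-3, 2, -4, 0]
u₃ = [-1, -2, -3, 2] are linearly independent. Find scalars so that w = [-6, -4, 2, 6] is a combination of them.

w = -2u₁ - 2u₂ + 4u₃

Set up the augmented matrix [u₁ | u₂ | u₃ | w] and row-reduce.
Row-reducing the augmented matrix gives the unique coefficients (a₁, a₂, a₃) = (-2, -2, 4).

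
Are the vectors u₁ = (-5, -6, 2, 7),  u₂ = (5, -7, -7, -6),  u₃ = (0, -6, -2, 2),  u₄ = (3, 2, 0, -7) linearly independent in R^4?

linearly independent

The matrix [u₁|u₂|u₃|u₄] has determinant -240.
A nonzero determinant means the columns are linearly independent.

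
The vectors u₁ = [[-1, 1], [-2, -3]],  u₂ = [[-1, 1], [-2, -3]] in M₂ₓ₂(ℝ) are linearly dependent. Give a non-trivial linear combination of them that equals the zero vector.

Pass to coordinate vectors relative to the basis {E₁₁, E₁₂, E₂₁, E₂₂}.
Write the vectors as columns of a matrix and find a nonzero vector in its null space.
The free variable yields coefficients (1, -1) (any nonzero multiple also works).

u₁ - u₂ = 0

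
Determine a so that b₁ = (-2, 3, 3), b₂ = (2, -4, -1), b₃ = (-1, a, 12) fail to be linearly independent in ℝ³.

a = -15/4

The vectors are dependent exactly when the determinant of the matrix with rows b₁, b₂, b₃ vanishes.
Expanding, det = 4*a + 15.
Solving 4*a + 15 = 0 yields a = -15/4.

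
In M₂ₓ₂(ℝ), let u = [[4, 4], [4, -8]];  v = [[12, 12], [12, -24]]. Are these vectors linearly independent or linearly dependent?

linearly dependent

Write each element as a coordinate vector in ℝ⁴ using {E₁₁, E₁₂, E₂₁, E₂₂}.
One vector is a scalar multiple of another, so the set is dependent.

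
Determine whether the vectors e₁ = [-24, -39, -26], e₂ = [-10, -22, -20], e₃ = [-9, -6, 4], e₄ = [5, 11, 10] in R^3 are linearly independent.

linearly dependent

There are 4 vectors in a 3-dimensional space, so they cannot be linearly independent.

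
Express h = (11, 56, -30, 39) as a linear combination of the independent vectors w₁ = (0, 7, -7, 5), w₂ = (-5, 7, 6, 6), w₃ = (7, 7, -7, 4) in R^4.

h = 3w₁ + 2w₂ + 3w₃

Solve the system with w₁, w₂, w₃ as columns and h as the right-hand side.
Row-reducing the augmented matrix gives the unique coefficients (c₁, c₂, c₃) = (3, 2, 3).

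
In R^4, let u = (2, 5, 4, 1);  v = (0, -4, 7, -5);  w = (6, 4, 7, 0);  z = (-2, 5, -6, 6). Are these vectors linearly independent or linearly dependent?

Form the 4×4 matrix with these as columns; its determinant is 266.
A nonzero determinant means the columns are linearly independent.

linearly independent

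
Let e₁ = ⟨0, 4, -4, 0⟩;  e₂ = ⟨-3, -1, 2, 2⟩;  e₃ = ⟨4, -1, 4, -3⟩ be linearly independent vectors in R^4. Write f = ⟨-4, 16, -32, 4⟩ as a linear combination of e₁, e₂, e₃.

f = 2e₁ - 4e₂ - 4e₃

Solve the system with e₁, e₂, e₃ as columns and f as the right-hand side.
Row-reducing the augmented matrix gives the unique coefficients (α₁, α₂, α₃) = (2, -4, -4).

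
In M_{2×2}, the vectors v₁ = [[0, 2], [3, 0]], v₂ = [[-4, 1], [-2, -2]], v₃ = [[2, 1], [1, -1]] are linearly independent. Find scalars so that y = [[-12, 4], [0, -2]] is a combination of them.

y = 2v₁ + 2v₂ - 2v₃

Work in coordinates with respect to the standard basis {E₁₁, E₁₂, E₂₁, E₂₂}.
Write y = a₁v₁ + … + a₃v₃ and equate components.
Row-reducing the augmented matrix gives the unique coefficients (a₁, a₂, a₃) = (2, 2, -2).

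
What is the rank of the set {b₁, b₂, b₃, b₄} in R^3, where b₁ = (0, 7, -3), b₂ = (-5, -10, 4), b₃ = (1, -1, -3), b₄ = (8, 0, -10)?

Put the 3×4 matrix [b₁|b₂|b₃|b₄] into echelon form.
Reduction leaves 3 leading entries, giving rank 3.
(With 4 elements in a 3-dimensional space the rank is at most 3.)

rank 3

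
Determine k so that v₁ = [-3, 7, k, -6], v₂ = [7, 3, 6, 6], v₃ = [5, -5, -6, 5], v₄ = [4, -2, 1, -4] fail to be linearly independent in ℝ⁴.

k = 31/3

Place the vectors as rows of a 4×4 matrix; dependence ⇔ determinant zero.
Cofactor expansion gives det = 390*k - 4030.
Setting this to zero gives k = 31/3.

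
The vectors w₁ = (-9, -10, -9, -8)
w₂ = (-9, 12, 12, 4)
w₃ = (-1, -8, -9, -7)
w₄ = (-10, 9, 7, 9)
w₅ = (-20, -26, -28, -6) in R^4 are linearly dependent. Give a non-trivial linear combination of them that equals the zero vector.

Row-reduce the matrix with w₁, w₂, w₃, w₄, w₅ as columns; the null space gives the coefficients.
One solution (up to scaling) is (2, -2, 0, 2, -1).

2w₁ - 2w₂ + 2w₄ - w₅ = 0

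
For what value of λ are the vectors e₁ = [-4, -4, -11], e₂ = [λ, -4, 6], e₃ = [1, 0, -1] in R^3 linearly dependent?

Dependence holds iff the 3×3 matrix [e₁ e₂ e₃] is singular.
The determinant works out to -4*λ - 84.
Setting this to zero gives λ = -21.

λ = -21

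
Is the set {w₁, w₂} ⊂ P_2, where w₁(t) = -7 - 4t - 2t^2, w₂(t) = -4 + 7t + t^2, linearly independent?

linearly independent

Write each element as a coordinate vector in ℝ³ using {1, t, t^2}.
Place the vectors as rows of a 2×3 matrix and reduce to echelon form.
The reduction yields 2 nonzero rows, so the rank is 2.
Since rank = 2 (the number of vectors), the set is linearly independent.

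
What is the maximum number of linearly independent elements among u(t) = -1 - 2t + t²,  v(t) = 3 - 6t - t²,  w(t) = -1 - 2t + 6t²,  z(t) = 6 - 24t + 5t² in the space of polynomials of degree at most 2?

3

Use coordinates relative to {1, t, t²}.
Put the 3×4 matrix [u|v|w|z] into echelon form.
The echelon form has 3 nonzero rows, so the rank is 3.
(With 4 elements in a 3-dimensional space the rank is at most 3.)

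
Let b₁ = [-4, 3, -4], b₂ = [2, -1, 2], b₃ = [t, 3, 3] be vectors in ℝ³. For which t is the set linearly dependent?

Dependence holds iff the 3×3 matrix [b₁ b₂ b₃] is singular.
Cofactor expansion gives det = 2*t - 6.
Setting this to zero gives t = 3.

t = 3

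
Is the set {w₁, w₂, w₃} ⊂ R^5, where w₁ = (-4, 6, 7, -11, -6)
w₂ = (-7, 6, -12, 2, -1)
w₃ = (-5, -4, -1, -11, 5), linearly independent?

linearly independent

Place the vectors as rows of a 3×5 matrix and reduce to echelon form.
The reduction yields 3 nonzero rows, so the rank is 3.
Since rank = 3 (the number of vectors), the set is linearly independent.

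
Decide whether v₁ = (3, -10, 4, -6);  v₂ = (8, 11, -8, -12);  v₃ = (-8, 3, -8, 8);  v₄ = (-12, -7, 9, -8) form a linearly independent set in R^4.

linearly independent

The matrix [v₁|v₂|v₃|v₄] has determinant 28716.
A nonzero determinant means the columns are linearly independent.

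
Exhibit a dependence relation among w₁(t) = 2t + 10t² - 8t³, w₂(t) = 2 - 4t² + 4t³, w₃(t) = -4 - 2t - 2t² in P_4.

Pass to coordinate vectors relative to the basis {1, t, …, t⁴}.
Solve the homogeneous system with w₁, w₂, w₃ as columns by row-reducing the coefficient matrix.
The free variable yields coefficients (1, 2, 1) (any nonzero multiple also works).

w₁ + 2w₂ + w₃ = 0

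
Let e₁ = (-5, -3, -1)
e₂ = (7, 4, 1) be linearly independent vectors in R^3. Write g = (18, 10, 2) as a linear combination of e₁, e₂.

Since e₁, e₂ are independent, the coefficients expressing g are uniquely determined by a linear system.
The system has the unique solution (c₁, c₂) = (2, 4).

g = 2e₁ + 4e₂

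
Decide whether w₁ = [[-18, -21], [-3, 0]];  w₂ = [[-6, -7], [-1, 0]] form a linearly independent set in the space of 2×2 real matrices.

Write each element as a coordinate vector in ℝ⁴ using {E₁₁, E₁₂, E₂₁, E₂₂}.
Place the vectors as rows of a 2×4 matrix and reduce to echelon form.
The reduction yields 1 nonzero row, so the rank is 1.
Since rank 1 < 2, the set is linearly dependent.
Indeed w₁ - 3w₂ = 0.

linearly dependent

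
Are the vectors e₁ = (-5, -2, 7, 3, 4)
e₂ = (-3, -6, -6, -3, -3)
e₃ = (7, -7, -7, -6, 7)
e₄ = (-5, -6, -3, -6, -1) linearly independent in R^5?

Place the vectors as rows of a 4×5 matrix and reduce to echelon form.
The reduction yields 4 nonzero rows, so the rank is 4.
Since rank = 4 (the number of vectors), the set is linearly independent.

linearly independent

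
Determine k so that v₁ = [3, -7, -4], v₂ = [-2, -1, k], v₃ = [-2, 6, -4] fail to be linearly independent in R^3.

k = 31

The vectors are dependent exactly when the determinant of the matrix with rows v₁, v₂, v₃ vanishes.
Cofactor expansion gives det = 124 - 4*k.
Setting this to zero gives k = 31.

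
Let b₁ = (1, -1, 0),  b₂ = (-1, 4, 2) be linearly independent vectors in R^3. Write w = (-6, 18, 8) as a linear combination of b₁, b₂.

w = -2b₁ + 4b₂

Set up the augmented matrix [b₁ | b₂ | w] and row-reduce.
Row-reducing the augmented matrix gives the unique coefficients (a₁, a₂) = (-2, 4).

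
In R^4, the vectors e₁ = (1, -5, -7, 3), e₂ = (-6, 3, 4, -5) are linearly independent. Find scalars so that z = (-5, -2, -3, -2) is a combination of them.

z = e₁ + e₂

Write z = a₁e₁ + a₂e₂ and equate components.
Back-substitution yields (a₁, a₂) = (1, 1).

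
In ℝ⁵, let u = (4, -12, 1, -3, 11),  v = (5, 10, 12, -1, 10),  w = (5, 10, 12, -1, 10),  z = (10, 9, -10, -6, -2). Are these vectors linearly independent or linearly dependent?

linearly dependent

Two of the vectors are equal, giving an immediate dependence.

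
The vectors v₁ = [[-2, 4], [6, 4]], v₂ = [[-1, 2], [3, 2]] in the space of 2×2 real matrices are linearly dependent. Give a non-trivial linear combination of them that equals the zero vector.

v₁ - 2v₂ = 0

Pass to coordinate vectors relative to the basis {E₁₁, E₁₂, E₂₁, E₂₂}.
Write the vectors as columns of a matrix and find a nonzero vector in its null space.
One solution (up to scaling) is (1, -2).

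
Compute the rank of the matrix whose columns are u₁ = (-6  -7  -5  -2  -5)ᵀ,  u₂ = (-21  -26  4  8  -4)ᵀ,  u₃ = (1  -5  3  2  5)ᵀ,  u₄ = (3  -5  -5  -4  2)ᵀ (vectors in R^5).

3

Form the matrix with u₁, u₂, u₃, u₄ as columns and reduce.
The echelon form has 3 nonzero rows, so the rank is 3.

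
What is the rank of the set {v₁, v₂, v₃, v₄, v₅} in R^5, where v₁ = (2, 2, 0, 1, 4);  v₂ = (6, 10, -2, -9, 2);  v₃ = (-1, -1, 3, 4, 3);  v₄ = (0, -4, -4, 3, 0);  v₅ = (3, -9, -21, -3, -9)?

Form the matrix with v₁, v₂, v₃, v₄, v₅ as columns and reduce.
The echelon form has 3 nonzero rows, so the rank is 3.

rank 3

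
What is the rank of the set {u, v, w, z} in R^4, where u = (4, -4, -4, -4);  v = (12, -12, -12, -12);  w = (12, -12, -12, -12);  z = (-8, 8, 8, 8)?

Form the matrix with u, v, w, z as columns and reduce.
Exactly 1 pivot survives; hence the rank is 1.

1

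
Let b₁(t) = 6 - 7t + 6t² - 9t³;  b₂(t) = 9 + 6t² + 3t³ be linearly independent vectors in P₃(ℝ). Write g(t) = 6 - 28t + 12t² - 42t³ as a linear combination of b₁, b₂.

Identify each element with its coordinate vector in ℝ⁴ via {1, t, …, t³}.
Solve the system with b₁, b₂ as columns and g as the right-hand side.
Row-reducing the augmented matrix gives the unique coefficients (c₁, c₂) = (4, -2).

g = 4b₁ - 2b₂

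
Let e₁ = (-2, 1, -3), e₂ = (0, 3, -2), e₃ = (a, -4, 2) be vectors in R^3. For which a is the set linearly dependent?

The vectors are dependent exactly when the determinant of the matrix with rows e₁, e₂, e₃ vanishes.
The determinant works out to 7*a + 4.
This vanishes exactly when a = -4/7.

a = -4/7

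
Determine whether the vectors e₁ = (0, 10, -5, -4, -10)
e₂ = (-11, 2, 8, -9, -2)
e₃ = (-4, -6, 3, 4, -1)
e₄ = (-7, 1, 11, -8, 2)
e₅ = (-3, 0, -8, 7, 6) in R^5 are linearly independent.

linearly independent

Row-reduce the matrix whose columns are e₁, e₂, e₃, e₄, e₅.
The reduction yields 5 nonzero rows, so the rank is 5.
Since rank = 5 (the number of vectors), the set is linearly independent.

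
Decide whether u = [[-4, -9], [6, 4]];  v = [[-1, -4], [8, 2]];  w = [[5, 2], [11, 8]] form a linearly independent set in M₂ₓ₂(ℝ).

Write each element as a coordinate vector in ℝ⁴ using {E₁₁, E₁₂, E₂₁, E₂₂}.
Place the vectors as rows of a 3×4 matrix and reduce to echelon form.
The reduction yields 3 nonzero rows, so the rank is 3.
Since rank = 3 (the number of vectors), the set is linearly independent.

linearly independent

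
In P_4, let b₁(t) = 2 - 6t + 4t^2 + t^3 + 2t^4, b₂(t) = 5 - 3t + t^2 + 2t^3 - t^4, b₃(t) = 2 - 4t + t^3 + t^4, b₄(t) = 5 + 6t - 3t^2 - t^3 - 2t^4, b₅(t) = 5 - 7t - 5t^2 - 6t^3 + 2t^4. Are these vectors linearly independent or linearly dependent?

linearly independent

Write each element as a coordinate vector in ℝ⁵ using {1, t, …, t^4}.
Form the 5×5 matrix with these as columns; its determinant is -1626.
A nonzero determinant means the columns are linearly independent.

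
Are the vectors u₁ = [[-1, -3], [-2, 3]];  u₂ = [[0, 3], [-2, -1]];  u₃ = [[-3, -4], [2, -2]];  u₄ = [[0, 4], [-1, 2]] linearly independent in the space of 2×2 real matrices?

Write each element as a coordinate vector in ℝ⁴ using {E₁₁, E₁₂, E₂₁, E₂₂}.
The matrix [u₁|u₂|u₃|u₄] has determinant -160.
A nonzero determinant means the columns are linearly independent.

linearly independent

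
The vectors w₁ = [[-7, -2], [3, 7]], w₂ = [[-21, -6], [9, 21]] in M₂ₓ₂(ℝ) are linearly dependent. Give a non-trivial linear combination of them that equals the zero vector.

Take coordinates with respect to {E₁₁, E₁₂, E₂₁, E₂₂}.
Solve the homogeneous system with w₁, w₂ as columns by row-reducing the coefficient matrix.
One solution (up to scaling) is (3, -1).

3w₁ - w₂ = 0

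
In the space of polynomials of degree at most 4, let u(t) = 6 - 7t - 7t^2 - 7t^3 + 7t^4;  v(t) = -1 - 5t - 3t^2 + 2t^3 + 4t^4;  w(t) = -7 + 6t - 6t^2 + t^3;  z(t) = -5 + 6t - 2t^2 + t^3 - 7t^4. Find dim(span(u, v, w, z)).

4

Use coordinates relative to {1, t, …, t^4}.
Form the matrix with u, v, w, z as columns and reduce.
Exactly 4 pivots survive; hence the rank is 4.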